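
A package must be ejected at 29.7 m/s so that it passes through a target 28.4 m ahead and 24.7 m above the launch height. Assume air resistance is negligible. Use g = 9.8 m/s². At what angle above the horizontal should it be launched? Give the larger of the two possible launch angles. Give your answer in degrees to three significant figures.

78.8°

Trajectory: y = x tanθ − g x² (1 + tan²θ)/(2v₀²). With x = 28.4, y = 24.7, v₀ = 29.7, g = 9.80:
4.480 tan²θ − 28.4 tanθ + (29.18) = 0.
tanθ = [28.4 ± √(28.4² − 4 × 4.480 × (29.18))] / (2 × 4.480) = (28.4 ± 16.84) / 8.961, giving tanθ = 1.290 or 5.049.
θ = 52.22° or 78.80°; the larger is 78.80°.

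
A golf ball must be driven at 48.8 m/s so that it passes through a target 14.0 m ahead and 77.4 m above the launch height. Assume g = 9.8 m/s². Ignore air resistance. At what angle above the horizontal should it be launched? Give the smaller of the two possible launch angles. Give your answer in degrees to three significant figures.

Trajectory: y = x tanθ − g x² (1 + tan²θ)/(2v₀²). With x = 14.0, y = 77.4, v₀ = 48.8, g = 9.80:
0.4033 tan²θ − 14.0 tanθ + (77.80) = 0.
tanθ = [14.0 ± √(14.0² − 4 × 0.4033 × (77.80))] / (2 × 0.4033) = (14.0 ± 8.396) / 0.8066, giving tanθ = 6.948 or 27.77.
θ = 81.81° or 87.94°; the smaller is 81.81°.

81.8°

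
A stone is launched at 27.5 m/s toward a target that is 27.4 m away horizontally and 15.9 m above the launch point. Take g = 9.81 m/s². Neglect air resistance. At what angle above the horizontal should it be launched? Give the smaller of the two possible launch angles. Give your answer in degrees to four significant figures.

Trajectory: y = x tanθ − g x² (1 + tan²θ)/(2v₀²). With x = 27.4, y = 15.9, v₀ = 27.5, g = 9.81:
4.869 tan²θ − 27.4 tanθ + (20.77) = 0.
tanθ = [27.4 ± √(27.4² − 4 × 4.869 × (20.77))] / (2 × 4.869) = (27.4 ± 18.61) / 9.739, giving tanθ = 0.9029 or 4.724.
θ = 42.08° or 78.05°; the smaller is 42.08°.

42.08°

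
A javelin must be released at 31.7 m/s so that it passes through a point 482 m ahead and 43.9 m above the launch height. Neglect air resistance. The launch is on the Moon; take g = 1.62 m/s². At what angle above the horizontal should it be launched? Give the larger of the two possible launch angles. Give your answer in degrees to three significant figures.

Trajectory: y = x tanθ − g x² (1 + tan²θ)/(2v₀²). With x = 482, y = 43.9, v₀ = 31.7, g = 1.62:
187.3 tan²θ − 482 tanθ + (231.2) = 0.
tanθ = [482 ± √(482² − 4 × 187.3 × (231.2))] / (2 × 187.3) = (482 ± 243.2) / 374.5, giving tanθ = 0.6375 or 1.936.
θ = 32.52° or 62.69°; the larger is 62.69°.

62.7°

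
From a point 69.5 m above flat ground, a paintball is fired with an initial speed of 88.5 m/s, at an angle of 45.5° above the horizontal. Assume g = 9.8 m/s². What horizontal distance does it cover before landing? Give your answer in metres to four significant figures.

Components: vₓ = 88.50 cos 45.5° = 62.03 m/s, v_y0 = 88.50 sin 45.5° = 63.12 m/s.
The projectile lands when y = 69.5 + (63.12) t − ½·9.80·t² = 0. Positive root: t = (63.12 + √(63.12² + 2·9.80·69.5)) / 9.80 = (63.12 + 73.12) / 9.80 = 13.90 s.
Horizontal distance: R = vₓ t = 62.03 × 13.90 = 862.4 m.

862.4 m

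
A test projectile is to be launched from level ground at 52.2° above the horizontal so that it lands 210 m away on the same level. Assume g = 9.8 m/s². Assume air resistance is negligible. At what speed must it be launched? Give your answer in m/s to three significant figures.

46.1 m/s

On level ground R = v₀² sin 2θ / g ⇒ v₀ = √(gR / sin 2θ).
v₀ = √(9.80 × 210 / sin 104.4°) = √(2058 / 0.9686) = √2124.8 = 46.10 m/s.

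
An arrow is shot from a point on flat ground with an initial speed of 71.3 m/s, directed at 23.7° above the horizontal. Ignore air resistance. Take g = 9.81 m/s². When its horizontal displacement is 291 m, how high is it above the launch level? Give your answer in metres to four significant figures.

30.29 m

vₓ = 71.30 cos 23.7° = 65.29 m/s; v_y0 = 71.30 sin 23.7° = 28.66 m/s.
x = vₓ t ⇒ t = 291/65.29 = 4.457 s.
Height: y = v_y0 t − ½ g t² = 28.66 × 4.457 − 4.905 × 4.457² = 127.7 − 97.45 = 30.29 m.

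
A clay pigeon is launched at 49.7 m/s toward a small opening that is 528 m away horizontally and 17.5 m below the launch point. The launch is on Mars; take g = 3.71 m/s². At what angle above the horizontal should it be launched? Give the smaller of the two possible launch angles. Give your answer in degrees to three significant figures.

23.8°

Trajectory: y = x tanθ − g x² (1 + tan²θ)/(2v₀²). With x = 528, y = −17.5, v₀ = 49.7, g = 3.71:
209.4 tan²θ − 528 tanθ + (191.9) = 0.
tanθ = [528 ± √(528² − 4 × 209.4 × (191.9))] / (2 × 209.4) = (528 ± 343.7) / 418.7, giving tanθ = 0.4402 or 2.082.
θ = 23.76° or 64.34°; the smaller is 23.76°.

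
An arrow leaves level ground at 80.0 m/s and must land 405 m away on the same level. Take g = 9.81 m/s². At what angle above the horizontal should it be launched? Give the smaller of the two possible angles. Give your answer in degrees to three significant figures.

Level-ground range R = v₀² sin(2θ)/g ⇒ sin(2θ) = gR/v₀² = 9.81 × 405 / 80.0² = 0.6208.
2θ = 38.37° or 180° − 38.37° = 141.6°, so θ = 19.19° or 70.81°.
The smaller angle is 19.19°.

19.2°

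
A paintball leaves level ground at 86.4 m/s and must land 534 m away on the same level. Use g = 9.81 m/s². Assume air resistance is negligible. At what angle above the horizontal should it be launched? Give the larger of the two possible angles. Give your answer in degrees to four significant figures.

From R = (v₀²/g) sin 2θ: sin 2θ = 9.81 × 534 / 7465.0 = 0.7018.
2θ = 44.57° or 180° − 44.57° = 135.4°, so θ = 22.28° or 67.72°.
The larger angle is 67.72°.

67.72°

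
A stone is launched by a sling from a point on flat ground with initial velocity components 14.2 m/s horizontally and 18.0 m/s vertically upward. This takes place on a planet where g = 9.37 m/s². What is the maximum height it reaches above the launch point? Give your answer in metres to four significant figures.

Peak height H = v_y0² / (2g) = 324.00 / 18.74 = 17.29 m.

17.29 m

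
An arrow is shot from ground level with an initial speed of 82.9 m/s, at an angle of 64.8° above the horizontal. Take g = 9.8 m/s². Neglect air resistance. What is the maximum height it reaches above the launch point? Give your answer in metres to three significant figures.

287 m

Components: vₓ = 82.90 cos 64.8° = 35.30 m/s, v_y0 = 82.90 sin 64.8° = 75.01 m/s.
At the apex v_y = 0, so H = v_y0²/(2g) = 75.01²/19.60 = 287.1 m.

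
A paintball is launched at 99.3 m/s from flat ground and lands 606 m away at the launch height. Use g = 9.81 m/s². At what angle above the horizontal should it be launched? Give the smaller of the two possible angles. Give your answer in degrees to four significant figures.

18.54°

Level-ground range R = v₀² sin(2θ)/g ⇒ sin(2θ) = gR/v₀² = 9.81 × 606 / 99.3² = 0.6029.
2θ = 37.08° or 180° − 37.08° = 142.9°, so θ = 18.54° or 71.46°.
The smaller angle is 18.54°.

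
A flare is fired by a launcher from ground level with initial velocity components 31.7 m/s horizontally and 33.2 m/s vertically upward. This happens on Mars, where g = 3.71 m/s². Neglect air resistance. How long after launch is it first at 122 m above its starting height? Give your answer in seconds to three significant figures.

5.17 s

Set y = v_y0 t − ½ g t² = 122: 1.855 t² − 33.20 t + 122 = 0.
Quadratic formula: t = (33.20 ± √197.00) / 3.71 = (33.20 ± 14.04) / 3.71 → t = 5.166 s or 12.73 s.
The first (ascending) time is 5.166 s.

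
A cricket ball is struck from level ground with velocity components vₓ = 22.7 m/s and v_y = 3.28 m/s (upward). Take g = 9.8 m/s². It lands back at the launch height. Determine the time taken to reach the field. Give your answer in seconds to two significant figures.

0.67 s

Time of flight on level ground: T = 2 v_y0 / g = 2 × 3.280 / 9.80 = 0.6694 s.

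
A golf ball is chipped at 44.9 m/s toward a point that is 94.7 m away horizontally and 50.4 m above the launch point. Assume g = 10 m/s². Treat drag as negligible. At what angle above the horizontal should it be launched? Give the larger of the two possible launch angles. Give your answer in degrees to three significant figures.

Trajectory: y = x tanθ − g x² (1 + tan²θ)/(2v₀²). With x = 94.7, y = 50.4, v₀ = 44.9, g = 10.0:
22.24 tan²θ − 94.7 tanθ + (72.64) = 0.
tanθ = [94.7 ± √(94.7² − 4 × 22.24 × (72.64))] / (2 × 22.24) = (94.7 ± 50.05) / 44.48, giving tanθ = 1.004 or 3.254.
θ = 45.11° or 72.92°; the larger is 72.92°.

72.9°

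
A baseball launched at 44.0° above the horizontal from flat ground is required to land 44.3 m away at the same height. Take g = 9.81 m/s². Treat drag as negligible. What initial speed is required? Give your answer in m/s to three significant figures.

20.9 m/s

Level-ground range: R = v₀² sin(2θ)/g, so v₀ = √(gR / sin 2θ).
v₀ = √(9.81 × 44.3 / sin 88.00°) = √(434.6 / 0.9994) = √434.85 = 20.85 m/s.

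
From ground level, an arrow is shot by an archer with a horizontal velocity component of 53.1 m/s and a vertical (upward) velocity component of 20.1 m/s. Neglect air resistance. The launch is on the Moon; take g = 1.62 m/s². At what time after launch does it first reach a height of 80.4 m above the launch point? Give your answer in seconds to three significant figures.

Height y(t) = 20.10 t − 0.8100 t² = 80.4 gives 0.8100 t² − 20.10 t + 80.4 = 0.
t = [20.10 ± √(20.10² − 2·1.62·80.4)] / 1.62 = (20.10 ± 11.98) / 1.62, so t = 5.013 s or t = 19.80 s.
The first (ascending) time is 5.013 s.

5.01 s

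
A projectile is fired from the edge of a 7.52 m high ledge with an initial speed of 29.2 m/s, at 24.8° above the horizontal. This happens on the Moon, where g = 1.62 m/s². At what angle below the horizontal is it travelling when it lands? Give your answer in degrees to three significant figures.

vₓ = 29.20 cos 24.8° = 26.51 m/s; v_y0 = 29.20 sin 24.8° = 12.25 m/s.
Vertical motion (up positive, ground at y = 0): 0.8100 t² − (12.25) t − 7.52 = 0, so t = (12.25 + √(12.25² + 2·1.62·7.52)) / 1.62 = (12.25 + 13.21) / 1.62 = 15.71 s.
At impact: v_y = v_y0 − g t = −13.21 m/s; vₓ = 26.51 m/s.
Angle below horizontal: arctan(|v_y|/vₓ) = arctan(13.21/26.51) = 26.48°.

26.5°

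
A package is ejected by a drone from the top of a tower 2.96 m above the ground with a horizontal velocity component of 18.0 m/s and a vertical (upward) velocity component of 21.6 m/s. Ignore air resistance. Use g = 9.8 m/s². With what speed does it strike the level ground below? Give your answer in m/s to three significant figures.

Vertical motion (up positive, ground at y = 0): 4.900 t² − (21.60) t − 2.96 = 0, so t = (21.60 + √(21.60² + 2·9.80·2.96)) / 9.80 = (21.60 + 22.90) / 9.80 = 4.541 s.
Vertical velocity at impact: v_y = v_y0 − g t = 21.60 − 9.80 × 4.541 = −22.90 m/s.
Speed: |v| = √(vₓ² + v_y²) = √(18.00² + 22.90²) = 29.13 m/s.

29.1 m/s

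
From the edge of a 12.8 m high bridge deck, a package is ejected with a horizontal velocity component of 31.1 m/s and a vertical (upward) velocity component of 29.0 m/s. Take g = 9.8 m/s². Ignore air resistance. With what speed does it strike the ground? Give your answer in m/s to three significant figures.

45.4 m/s

With up positive and y = 0 at the ground: y(t) = 12.8 + (29.00) t − 4.900 t². Setting y = 0 and taking the positive root: t = [29.00 + √(29.00² + 2·9.80·12.8)] / 9.80 = (29.00 + 33.04) / 9.80 = 6.331 s.
Vertical velocity at impact: v_y = v_y0 − g t = 29.00 − 9.80 × 6.331 = −33.04 m/s.
Speed: |v| = √(vₓ² + v_y²) = √(31.10² + 33.04²) = 45.38 m/s.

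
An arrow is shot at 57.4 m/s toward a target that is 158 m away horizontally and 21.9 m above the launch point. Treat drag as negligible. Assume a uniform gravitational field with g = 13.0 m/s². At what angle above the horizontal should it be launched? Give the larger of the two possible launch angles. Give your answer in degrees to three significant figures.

69.4°

Trajectory: y = x tanθ − g x² (1 + tan²θ)/(2v₀²). With x = 158, y = 21.9, v₀ = 57.4, g = 13.0:
49.25 tan²θ − 158 tanθ + (71.15) = 0.
tanθ = [158 ± √(158² − 4 × 49.25 × (71.15))] / (2 × 49.25) = (158 ± 104.6) / 98.50, giving tanθ = 0.5418 or 2.666.
θ = 28.45° or 69.44°; the larger is 69.44°.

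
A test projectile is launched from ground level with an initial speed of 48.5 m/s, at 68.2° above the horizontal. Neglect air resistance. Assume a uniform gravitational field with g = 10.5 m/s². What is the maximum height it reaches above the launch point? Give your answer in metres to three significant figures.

96.6 m

vₓ = 48.50 cos 68.2° = 18.01 m/s; v_y0 = 48.50 sin 68.2° = 45.03 m/s.
Peak height H = v_y0² / (2g) = 2027.8 / 21.00 = 96.56 m.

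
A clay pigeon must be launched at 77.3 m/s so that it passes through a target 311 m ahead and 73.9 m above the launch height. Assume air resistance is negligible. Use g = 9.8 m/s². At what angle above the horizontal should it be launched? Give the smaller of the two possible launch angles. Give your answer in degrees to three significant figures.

Trajectory: y = x tanθ − g x² (1 + tan²θ)/(2v₀²). With x = 311, y = 73.9, v₀ = 77.3, g = 9.80:
79.32 tan²θ − 311 tanθ + (153.2) = 0.
tanθ = [311 ± √(311² − 4 × 79.32 × (153.2))] / (2 × 79.32) = (311 ± 219.3) / 158.6, giving tanθ = 0.5778 or 3.343.
θ = 30.02° or 73.35°; the smaller is 30.02°.

30.0°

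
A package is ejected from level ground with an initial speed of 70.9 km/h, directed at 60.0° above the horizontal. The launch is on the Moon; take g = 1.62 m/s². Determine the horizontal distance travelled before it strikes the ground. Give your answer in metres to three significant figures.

Convert: 70.9 km/h = 70.9/3.6 = 19.69 m/s.
Resolve: vₓ = 19.69 cos 60.0° = 9.847 m/s and v_y0 = 19.69 sin 60.0° = 17.06 m/s.
Time aloft: T = 2 v_y0 / g = 2 × 17.06 / 1.62 = 21.06 s.
Range: R = vₓ T = 9.847 × 21.06 = 207.3 m.

207 m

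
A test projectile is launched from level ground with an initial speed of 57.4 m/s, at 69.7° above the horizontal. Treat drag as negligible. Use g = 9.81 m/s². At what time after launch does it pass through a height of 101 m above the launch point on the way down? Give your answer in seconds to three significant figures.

Resolve: vₓ = 57.40 cos 69.7° = 19.91 m/s and v_y0 = 57.40 sin 69.7° = 53.83 m/s.
Require v_y0 t − ½ g t² = 101, i.e. 4.905 t² − 53.83 t + 101 = 0.
Quadratic formula: t = (53.83 ± √916.57) / 9.81 = (53.83 ± 30.27) / 9.81 → t = 2.402 s or 8.574 s.
The descending-branch root is 8.574 s.

8.57 s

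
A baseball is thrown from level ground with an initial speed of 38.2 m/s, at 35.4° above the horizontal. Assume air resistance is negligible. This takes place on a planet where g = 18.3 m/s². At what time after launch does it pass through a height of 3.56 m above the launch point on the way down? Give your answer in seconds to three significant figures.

2.25 s

Components: vₓ = 38.20 cos 35.4° = 31.14 m/s, v_y0 = 38.20 sin 35.4° = 22.13 m/s.
Require v_y0 t − ½ g t² = 3.56, i.e. 9.150 t² − 22.13 t + 3.56 = 0.
Quadratic formula: t = (22.13 ± √359.38) / 18.3 = (22.13 ± 18.96) / 18.3 → t = 0.1733 s or 2.245 s.
The descending-branch root is 2.245 s.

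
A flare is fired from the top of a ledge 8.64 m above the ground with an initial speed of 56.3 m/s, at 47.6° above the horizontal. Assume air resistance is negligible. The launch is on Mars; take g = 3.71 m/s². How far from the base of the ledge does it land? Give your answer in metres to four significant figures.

858.7 m

vₓ = 56.30 cos 47.6° = 37.96 m/s; v_y0 = 56.30 sin 47.6° = 41.58 m/s.
Vertical motion (up positive, ground at y = 0): 1.855 t² − (41.58) t − 8.64 = 0, so t = (41.58 + √(41.58² + 2·3.71·8.64)) / 3.71 = (41.58 + 42.34) / 3.71 = 22.62 s.
Horizontal distance: R = vₓ t = 37.96 × 22.62 = 858.7 m.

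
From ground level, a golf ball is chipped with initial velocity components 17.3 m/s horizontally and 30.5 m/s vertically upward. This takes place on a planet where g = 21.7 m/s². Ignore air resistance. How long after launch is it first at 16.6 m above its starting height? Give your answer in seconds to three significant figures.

Require v_y0 t − ½ g t² = 16.6, i.e. 10.85 t² − 30.50 t + 16.6 = 0.
t = [30.50 ± √(30.50² − 2·21.7·16.6)] / 21.7 = (30.50 ± 14.48) / 21.7, so t = 0.7380 s or t = 2.073 s.
The first (ascending) time is 0.7380 s.

0.738 s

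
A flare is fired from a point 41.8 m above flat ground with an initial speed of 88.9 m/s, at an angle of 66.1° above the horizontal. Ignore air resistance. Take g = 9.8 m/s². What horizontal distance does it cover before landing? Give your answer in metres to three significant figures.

615 m

Horizontal component vₓ = 88.90 cos 66.1° = 36.02 m/s; vertical v_y0 = 88.90 sin 66.1° = 81.28 m/s.
Vertical motion (up positive, ground at y = 0): 4.900 t² − (81.28) t − 41.8 = 0, so t = (81.28 + √(81.28² + 2·9.80·41.8)) / 9.80 = (81.28 + 86.17) / 9.80 = 17.09 s.
Horizontal distance: R = vₓ t = 36.02 × 17.09 = 615.4 m.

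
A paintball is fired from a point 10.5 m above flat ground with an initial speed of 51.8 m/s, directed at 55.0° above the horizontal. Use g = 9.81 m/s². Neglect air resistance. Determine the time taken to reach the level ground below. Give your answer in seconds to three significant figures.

8.89 s

Resolve: vₓ = 51.80 cos 55.0° = 29.71 m/s and v_y0 = 51.80 sin 55.0° = 42.43 m/s.
The projectile lands when y = 10.5 + (42.43) t − ½·9.81·t² = 0. Positive root: t = (42.43 + √(42.43² + 2·9.81·10.5)) / 9.81 = (42.43 + 44.79) / 9.81 = 8.892 s.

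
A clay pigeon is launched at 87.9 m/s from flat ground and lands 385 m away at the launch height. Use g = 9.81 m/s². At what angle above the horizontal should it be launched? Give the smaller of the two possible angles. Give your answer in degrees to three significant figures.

R = v₀² sin 2θ / g gives sin 2θ = gR/v₀² = 9.81·385/87.9² = 0.4888.
2θ = 29.26° or 180° − 29.26° = 150.7°, so θ = 14.63° or 75.37°.
The smaller angle is 14.63°.

14.6°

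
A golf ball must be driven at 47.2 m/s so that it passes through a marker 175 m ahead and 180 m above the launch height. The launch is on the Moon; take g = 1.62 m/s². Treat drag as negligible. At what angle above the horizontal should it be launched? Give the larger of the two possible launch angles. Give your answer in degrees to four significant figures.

86.06°

Trajectory: y = x tanθ − g x² (1 + tan²θ)/(2v₀²). With x = 175, y = 180, v₀ = 47.2, g = 1.62:
11.13 tan²θ − 175 tanθ + (191.1) = 0.
tanθ = [175 ± √(175² − 4 × 11.13 × (191.1))] / (2 × 11.13) = (175 ± 148.7) / 22.27, giving tanθ = 1.181 or 14.54.
θ = 49.74° or 86.06°; the larger is 86.06°.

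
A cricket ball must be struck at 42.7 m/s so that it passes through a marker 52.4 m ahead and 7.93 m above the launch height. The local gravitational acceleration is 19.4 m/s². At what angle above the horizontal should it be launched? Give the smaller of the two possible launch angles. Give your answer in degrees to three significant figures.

26.6°

Trajectory: y = x tanθ − g x² (1 + tan²θ)/(2v₀²). With x = 52.4, y = 7.93, v₀ = 42.7, g = 19.4:
14.61 tan²θ − 52.4 tanθ + (22.54) = 0.
tanθ = [52.4 ± √(52.4² − 4 × 14.61 × (22.54))] / (2 × 14.61) = (52.4 ± 37.80) / 29.22, giving tanθ = 0.4997 or 3.087.
θ = 26.55° or 72.05°; the smaller is 26.55°.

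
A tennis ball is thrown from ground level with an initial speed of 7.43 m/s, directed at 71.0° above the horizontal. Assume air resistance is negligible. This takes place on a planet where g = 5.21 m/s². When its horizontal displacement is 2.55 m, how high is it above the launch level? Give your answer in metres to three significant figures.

Resolve: vₓ = 7.430 cos 71.0° = 2.419 m/s and v_y0 = 7.430 sin 71.0° = 7.025 m/s.
Time to reach x = 2.55 m: t = x/vₓ = 2.55/2.419 = 1.054 s.
Height: y = v_y0 t − ½ g t² = 7.025 × 1.054 − 2.605 × 1.054² = 7.406 − 2.895 = 4.511 m.

4.51 m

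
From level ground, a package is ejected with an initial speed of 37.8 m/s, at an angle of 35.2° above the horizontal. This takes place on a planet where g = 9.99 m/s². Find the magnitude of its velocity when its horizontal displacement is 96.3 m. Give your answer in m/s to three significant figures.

Horizontal component vₓ = 37.80 cos 35.2° = 30.89 m/s; vertical v_y0 = 37.80 sin 35.2° = 21.79 m/s.
At x = 96.3 m, t = x/vₓ = 96.3/30.89 = 3.118 s.
Vertical velocity there: v_y = v_y0 − g t = 21.79 − 9.99 × 3.118 = −9.357 m/s.
Speed: √(vₓ² + v_y²) = √(30.89² + 9.357²) = 32.27 m/s.

32.3 m/s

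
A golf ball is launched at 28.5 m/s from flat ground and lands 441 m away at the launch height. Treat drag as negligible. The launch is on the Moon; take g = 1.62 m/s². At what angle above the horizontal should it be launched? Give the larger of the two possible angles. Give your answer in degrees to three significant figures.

From R = (v₀²/g) sin 2θ: sin 2θ = 1.62 × 441 / 812.25 = 0.8796.
2θ = 61.59° or 180° − 61.59° = 118.4°, so θ = 30.79° or 59.21°.
The larger angle is 59.21°.

59.2°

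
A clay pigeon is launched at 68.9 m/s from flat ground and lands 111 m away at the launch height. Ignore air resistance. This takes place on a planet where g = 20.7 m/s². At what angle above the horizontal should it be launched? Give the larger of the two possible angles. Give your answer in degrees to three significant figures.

Level-ground range R = v₀² sin(2θ)/g ⇒ sin(2θ) = gR/v₀² = 20.7 × 111 / 68.9² = 0.4840.
2θ = 28.95° or 180° − 28.95° = 151.1°, so θ = 14.47° or 75.53°.
The larger angle is 75.53°.

75.5°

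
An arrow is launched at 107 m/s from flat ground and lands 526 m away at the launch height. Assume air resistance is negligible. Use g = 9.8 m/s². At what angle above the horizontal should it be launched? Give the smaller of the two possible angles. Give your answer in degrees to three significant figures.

13.4°

From R = (v₀²/g) sin 2θ: sin 2θ = 9.80 × 526 / 11449 = 0.4502.
2θ = 26.76° or 180° − 26.76° = 153.2°, so θ = 13.38° or 76.62°.
The smaller angle is 13.38°.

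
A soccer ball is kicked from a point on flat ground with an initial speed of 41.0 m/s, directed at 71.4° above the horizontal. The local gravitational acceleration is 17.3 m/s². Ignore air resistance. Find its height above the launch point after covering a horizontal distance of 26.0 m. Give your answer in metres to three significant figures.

Resolve: vₓ = 41.00 cos 71.4° = 13.08 m/s and v_y0 = 41.00 sin 71.4° = 38.86 m/s.
At x = 26.0 m, t = x/vₓ = 26.0/13.08 = 1.988 s.
Height: y = v_y0 t − ½ g t² = 38.86 × 1.988 − 8.650 × 1.988² = 77.26 − 34.19 = 43.07 m.

43.1 m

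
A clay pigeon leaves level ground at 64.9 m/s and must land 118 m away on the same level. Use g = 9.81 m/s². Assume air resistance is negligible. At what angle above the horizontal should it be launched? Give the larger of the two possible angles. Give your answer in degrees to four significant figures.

Level-ground range R = v₀² sin(2θ)/g ⇒ sin(2θ) = gR/v₀² = 9.81 × 118 / 64.9² = 0.2748.
2θ = 15.95° or 180° − 15.95° = 164.0°, so θ = 7.976° or 82.02°.
The larger angle is 82.02°.

82.02°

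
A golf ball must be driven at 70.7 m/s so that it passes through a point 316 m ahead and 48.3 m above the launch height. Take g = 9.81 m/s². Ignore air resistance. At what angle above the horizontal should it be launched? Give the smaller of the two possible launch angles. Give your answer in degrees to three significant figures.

Trajectory: y = x tanθ − g x² (1 + tan²θ)/(2v₀²). With x = 316, y = 48.3, v₀ = 70.7, g = 9.81:
97.99 tan²θ − 316 tanθ + (146.3) = 0.
tanθ = [316 ± √(316² − 4 × 97.99 × (146.3))] / (2 × 97.99) = (316 ± 206.2) / 196.0, giving tanθ = 0.5603 or 2.665.
θ = 29.26° or 69.43°; the smaller is 29.26°.

29.3°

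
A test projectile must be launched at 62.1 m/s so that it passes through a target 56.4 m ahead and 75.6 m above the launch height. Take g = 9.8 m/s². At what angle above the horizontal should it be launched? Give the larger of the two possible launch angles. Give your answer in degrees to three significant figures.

Trajectory: y = x tanθ − g x² (1 + tan²θ)/(2v₀²). With x = 56.4, y = 75.6, v₀ = 62.1, g = 9.80:
4.042 tan²θ − 56.4 tanθ + (79.64) = 0.
tanθ = [56.4 ± √(56.4² − 4 × 4.042 × (79.64))] / (2 × 4.042) = (56.4 ± 43.51) / 8.084, giving tanθ = 1.594 or 12.36.
θ = 57.90° or 85.37°; the larger is 85.37°.

85.4°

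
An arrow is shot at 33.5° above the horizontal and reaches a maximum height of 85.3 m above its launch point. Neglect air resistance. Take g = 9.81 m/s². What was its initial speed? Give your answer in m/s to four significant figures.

74.12 m/s

At the peak v_y = 0, so v_y0 = √(2gH) = √(2 × 9.81 × 85.3) = 40.91 m/s.
v_y0 = v₀ sin θ ⇒ v₀ = 40.91 / sin 33.5° = 74.12 m/s.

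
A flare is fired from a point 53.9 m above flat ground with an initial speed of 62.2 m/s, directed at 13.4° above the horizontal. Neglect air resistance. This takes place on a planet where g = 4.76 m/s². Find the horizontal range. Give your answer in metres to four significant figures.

524.5 m

Resolve: vₓ = 62.20 cos 13.4° = 60.51 m/s and v_y0 = 62.20 sin 13.4° = 14.41 m/s.
The projectile lands when y = 53.9 + (14.41) t − ½·4.76·t² = 0. Positive root: t = (14.41 + √(14.41² + 2·4.76·53.9)) / 4.76 = (14.41 + 26.85) / 4.76 = 8.669 s.
Horizontal distance: R = vₓ t = 60.51 × 8.669 = 524.5 m.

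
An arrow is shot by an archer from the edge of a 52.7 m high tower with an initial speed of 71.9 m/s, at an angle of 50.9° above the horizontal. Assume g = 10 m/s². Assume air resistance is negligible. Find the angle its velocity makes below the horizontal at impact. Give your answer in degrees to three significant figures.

54.9°

Components: vₓ = 71.90 cos 50.9° = 45.35 m/s, v_y0 = 71.90 sin 50.9° = 55.80 m/s.
Vertical motion (up positive, ground at y = 0): 5.000 t² − (55.80) t − 52.7 = 0, so t = (55.80 + √(55.80² + 2·10.0·52.7)) / 10.0 = (55.80 + 64.56) / 10.0 = 12.04 s.
At impact: v_y = v_y0 − g t = −64.56 m/s; vₓ = 45.35 m/s.
Angle below horizontal: arctan(|v_y|/vₓ) = arctan(64.56/45.35) = 54.91°.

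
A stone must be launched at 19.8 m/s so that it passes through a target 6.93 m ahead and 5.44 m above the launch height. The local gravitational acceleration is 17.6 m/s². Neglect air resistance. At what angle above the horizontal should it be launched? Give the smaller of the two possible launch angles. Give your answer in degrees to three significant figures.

48.8°

Trajectory: y = x tanθ − g x² (1 + tan²θ)/(2v₀²). With x = 6.93, y = 5.44, v₀ = 19.8, g = 17.6:
1.078 tan²θ − 6.93 tanθ + (6.518) = 0.
tanθ = [6.93 ± √(6.93² − 4 × 1.078 × (6.518))] / (2 × 1.078) = (6.93 ± 4.463) / 2.156, giving tanθ = 1.144 or 5.284.
θ = 48.85° or 79.28°; the smaller is 48.85°.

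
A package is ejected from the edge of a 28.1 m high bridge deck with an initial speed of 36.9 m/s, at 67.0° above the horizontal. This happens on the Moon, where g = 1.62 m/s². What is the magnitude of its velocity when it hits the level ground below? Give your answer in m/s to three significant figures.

38.1 m/s

Horizontal component vₓ = 36.90 cos 67.0° = 14.42 m/s; vertical v_y0 = 36.90 sin 67.0° = 33.97 m/s.
Vertical motion (up positive, ground at y = 0): 0.8100 t² − (33.97) t − 28.1 = 0, so t = (33.97 + √(33.97² + 2·1.62·28.1)) / 1.62 = (33.97 + 35.28) / 1.62 = 42.75 s.
Vertical velocity at impact: v_y = v_y0 − g t = 33.97 − 1.62 × 42.75 = −35.28 m/s.
Speed: |v| = √(vₓ² + v_y²) = √(14.42² + 35.28²) = 38.11 m/s.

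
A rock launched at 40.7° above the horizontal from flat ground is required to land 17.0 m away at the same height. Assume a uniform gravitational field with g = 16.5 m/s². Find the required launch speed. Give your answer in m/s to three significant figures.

On level ground R = v₀² sin 2θ / g ⇒ v₀ = √(gR / sin 2θ).
v₀ = √(16.5 × 17.0 / sin 81.40°) = √(280.5 / 0.9888) = √283.69 = 16.84 m/s.

16.8 m/s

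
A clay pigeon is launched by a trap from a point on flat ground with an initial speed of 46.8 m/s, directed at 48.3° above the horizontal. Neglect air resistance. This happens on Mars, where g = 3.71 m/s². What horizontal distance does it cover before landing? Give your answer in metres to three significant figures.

586 m

Horizontal component vₓ = 46.80 cos 48.3° = 31.13 m/s; vertical v_y0 = 46.80 sin 48.3° = 34.94 m/s.
Time aloft: T = 2 v_y0 / g = 2 × 34.94 / 3.71 = 18.84 s.
Horizontal distance R = vₓ T = 31.13 × 18.84 = 586.4 m.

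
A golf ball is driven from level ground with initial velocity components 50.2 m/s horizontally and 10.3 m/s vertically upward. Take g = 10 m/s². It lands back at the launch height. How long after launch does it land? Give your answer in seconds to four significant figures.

2.060 s

Landing at launch height ⇒ T = 2 v_y0 / g = 2 × 10.30 / 10.0 = 2.060 s.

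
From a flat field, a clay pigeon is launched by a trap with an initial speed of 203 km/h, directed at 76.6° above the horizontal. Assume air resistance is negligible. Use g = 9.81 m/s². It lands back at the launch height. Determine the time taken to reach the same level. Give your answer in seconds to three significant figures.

Convert: 203 km/h = 203/3.6 = 56.39 m/s.
vₓ = 56.39 cos 76.6° = 13.07 m/s; v_y0 = 56.39 sin 76.6° = 54.85 m/s.
Landing at launch height ⇒ T = 2 v_y0 / g = 2 × 54.85 / 9.81 = 11.18 s.

11.2 s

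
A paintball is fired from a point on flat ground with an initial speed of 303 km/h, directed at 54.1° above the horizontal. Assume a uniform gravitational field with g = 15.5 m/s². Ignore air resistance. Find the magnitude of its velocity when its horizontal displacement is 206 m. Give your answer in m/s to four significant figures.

Convert: 303 km/h = 303/3.6 = 84.17 m/s.
vₓ = 84.17 cos 54.1° = 49.35 m/s; v_y0 = 84.17 sin 54.1° = 68.18 m/s.
At x = 206 m, t = x/vₓ = 206/49.35 = 4.174 s.
Vertical velocity there: v_y = v_y0 − g t = 68.18 − 15.5 × 4.174 = 3.481 m/s.
Speed: √(vₓ² + v_y²) = √(49.35² + 3.481²) = 49.48 m/s.

49.48 m/s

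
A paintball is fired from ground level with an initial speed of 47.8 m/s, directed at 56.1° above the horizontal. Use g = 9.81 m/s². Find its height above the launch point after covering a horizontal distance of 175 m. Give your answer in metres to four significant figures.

49.08 m

Horizontal component vₓ = 47.80 cos 56.1° = 26.66 m/s; vertical v_y0 = 47.80 sin 56.1° = 39.67 m/s.
Time to reach x = 175 m: t = x/vₓ = 175/26.66 = 6.564 s.
Height: y = v_y0 t − ½ g t² = 39.67 × 6.564 − 4.905 × 6.564² = 260.4 − 211.3 = 49.08 m.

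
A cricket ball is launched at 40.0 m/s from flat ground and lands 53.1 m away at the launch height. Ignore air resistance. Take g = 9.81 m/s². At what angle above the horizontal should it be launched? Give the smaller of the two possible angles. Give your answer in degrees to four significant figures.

R = v₀² sin 2θ / g gives sin 2θ = gR/v₀² = 9.81·53.1/40.0² = 0.3256.
2θ = 19.00° or 180° − 19.00° = 161.0°, so θ = 9.500° or 80.50°.
The smaller angle is 9.500°.

9.500°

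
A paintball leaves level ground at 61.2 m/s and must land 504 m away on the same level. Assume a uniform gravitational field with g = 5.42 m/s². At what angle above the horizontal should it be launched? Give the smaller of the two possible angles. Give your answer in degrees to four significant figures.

R = v₀² sin 2θ / g gives sin 2θ = gR/v₀² = 5.42·504/61.2² = 0.7293.
2θ = 46.83° or 180° − 46.83° = 133.2°, so θ = 23.42° or 66.58°.
The smaller angle is 23.42°.

23.42°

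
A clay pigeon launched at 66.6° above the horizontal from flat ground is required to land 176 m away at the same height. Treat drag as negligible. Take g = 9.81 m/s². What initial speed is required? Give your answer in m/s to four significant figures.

48.67 m/s

On level ground R = v₀² sin 2θ / g ⇒ v₀ = √(gR / sin 2θ).
v₀ = √(9.81 × 176 / sin 133.2°) = √(1727 / 0.7290) = √2368.5 = 48.67 m/s.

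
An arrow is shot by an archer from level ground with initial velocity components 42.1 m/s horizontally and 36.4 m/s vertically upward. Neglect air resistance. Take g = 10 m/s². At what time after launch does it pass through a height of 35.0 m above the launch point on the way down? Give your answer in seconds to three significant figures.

Set y = v_y0 t − ½ g t² = 35.0: 5.000 t² − 36.40 t + 35.0 = 0.
t = [36.40 ± √(36.40² − 2·10.0·35.0)] / 10.0 = (36.40 ± 25.00) / 10.0, so t = 1.140 s or t = 6.140 s.
The descending-branch root is 6.140 s.

6.14 s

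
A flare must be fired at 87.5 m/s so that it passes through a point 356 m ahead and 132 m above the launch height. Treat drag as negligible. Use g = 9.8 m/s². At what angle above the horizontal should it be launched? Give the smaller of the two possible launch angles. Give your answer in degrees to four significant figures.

35.57°

Trajectory: y = x tanθ − g x² (1 + tan²θ)/(2v₀²). With x = 356, y = 132, v₀ = 87.5, g = 9.80:
81.11 tan²θ − 356 tanθ + (213.1) = 0.
tanθ = [356 ± √(356² − 4 × 81.11 × (213.1))] / (2 × 81.11) = (356 ± 240.0) / 162.2, giving tanθ = 0.7152 or 3.674.
θ = 35.57° or 74.77°; the smaller is 35.57°.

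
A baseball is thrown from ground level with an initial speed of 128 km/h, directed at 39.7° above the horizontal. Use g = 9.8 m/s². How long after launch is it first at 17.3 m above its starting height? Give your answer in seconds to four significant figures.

Convert: 128 km/h = 128/3.6 = 35.56 m/s.
Horizontal component vₓ = 35.56 cos 39.7° = 27.36 m/s; vertical v_y0 = 35.56 sin 39.7° = 22.71 m/s.
Require v_y0 t − ½ g t² = 17.3, i.e. 4.900 t² − 22.71 t + 17.3 = 0.
t = [22.71 ± √(22.71² − 2·9.80·17.3)] / 9.80 = (22.71 ± 13.29) / 9.80, so t = 0.9609 s or t = 3.674 s.
The first (ascending) time is 0.9609 s.

0.9609 s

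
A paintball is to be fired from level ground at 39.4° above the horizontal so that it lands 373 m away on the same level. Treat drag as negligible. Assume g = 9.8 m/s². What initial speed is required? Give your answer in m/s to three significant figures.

Level-ground range: R = v₀² sin(2θ)/g, so v₀ = √(gR / sin 2θ).
v₀ = √(9.80 × 373 / sin 78.80°) = √(3655 / 0.9810) = √3726.4 = 61.04 m/s.

61.0 m/s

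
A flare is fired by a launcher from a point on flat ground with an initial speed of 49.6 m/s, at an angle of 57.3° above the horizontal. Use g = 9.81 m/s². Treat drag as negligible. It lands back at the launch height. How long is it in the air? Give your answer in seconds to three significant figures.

8.51 s

vₓ = 49.60 cos 57.3° = 26.80 m/s; v_y0 = 49.60 sin 57.3° = 41.74 m/s.
Time of flight on level ground: T = 2 v_y0 / g = 2 × 41.74 / 9.81 = 8.509 s.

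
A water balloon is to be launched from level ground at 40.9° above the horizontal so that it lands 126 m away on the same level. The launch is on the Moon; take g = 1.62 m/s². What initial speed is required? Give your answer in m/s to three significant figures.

On level ground R = v₀² sin 2θ / g ⇒ v₀ = √(gR / sin 2θ).
v₀ = √(1.62 × 126 / sin 81.80°) = √(204.1 / 0.9898) = √206.23 = 14.36 m/s.

14.4 m/s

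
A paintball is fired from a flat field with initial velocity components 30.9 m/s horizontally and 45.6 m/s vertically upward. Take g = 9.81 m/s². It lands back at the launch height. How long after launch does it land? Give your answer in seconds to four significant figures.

Time of flight on level ground: T = 2 v_y0 / g = 2 × 45.60 / 9.81 = 9.297 s.

9.297 s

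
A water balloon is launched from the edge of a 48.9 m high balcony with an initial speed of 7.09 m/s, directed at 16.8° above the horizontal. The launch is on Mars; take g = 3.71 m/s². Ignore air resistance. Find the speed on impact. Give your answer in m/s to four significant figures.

20.33 m/s

Horizontal component vₓ = 7.090 cos 16.8° = 6.787 m/s; vertical v_y0 = 7.090 sin 16.8° = 2.049 m/s.
Vertical motion (up positive, ground at y = 0): 1.855 t² − (2.049) t − 48.9 = 0, so t = (2.049 + √(2.049² + 2·3.71·48.9)) / 3.71 = (2.049 + 19.16) / 3.71 = 5.716 s.
Vertical velocity at impact: v_y = v_y0 − g t = 2.049 − 3.71 × 5.716 = −19.16 m/s.
Speed: |v| = √(vₓ² + v_y²) = √(6.787² + 19.16²) = 20.33 m/s.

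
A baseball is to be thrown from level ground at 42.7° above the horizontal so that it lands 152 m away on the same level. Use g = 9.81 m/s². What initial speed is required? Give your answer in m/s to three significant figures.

From R = (v₀² / g) sin 2θ: v₀ = √(gR / sin 2θ).
v₀ = √(9.81 × 152 / sin 85.40°) = √(1491 / 0.9968) = √1495.9 = 38.68 m/s.

38.7 m/s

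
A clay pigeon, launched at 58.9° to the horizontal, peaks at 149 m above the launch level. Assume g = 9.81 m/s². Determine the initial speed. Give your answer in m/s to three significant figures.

At the peak v_y = 0, so v_y0 = √(2gH) = √(2 × 9.81 × 149) = 54.07 m/s.
v_y0 = v₀ sin θ ⇒ v₀ = 54.07 / sin 58.9° = 63.14 m/s.

63.1 m/s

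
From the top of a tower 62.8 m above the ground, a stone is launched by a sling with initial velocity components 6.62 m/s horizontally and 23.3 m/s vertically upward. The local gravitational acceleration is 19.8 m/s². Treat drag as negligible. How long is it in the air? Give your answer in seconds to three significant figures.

Vertical motion (up positive, ground at y = 0): 9.900 t² − (23.30) t − 62.8 = 0, so t = (23.30 + √(23.30² + 2·19.8·62.8)) / 19.8 = (23.30 + 55.04) / 19.8 = 3.957 s.

3.96 s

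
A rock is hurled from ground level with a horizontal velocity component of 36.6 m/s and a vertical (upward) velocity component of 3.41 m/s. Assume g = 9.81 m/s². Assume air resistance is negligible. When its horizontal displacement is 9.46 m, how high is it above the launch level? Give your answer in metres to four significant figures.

x = vₓ t ⇒ t = 9.46/36.60 = 0.2585 s.
Height: y = v_y0 t − ½ g t² = 3.410 × 0.2585 − 4.905 × 0.2585² = 0.8814 − 0.3277 = 0.5537 m.

0.5537 m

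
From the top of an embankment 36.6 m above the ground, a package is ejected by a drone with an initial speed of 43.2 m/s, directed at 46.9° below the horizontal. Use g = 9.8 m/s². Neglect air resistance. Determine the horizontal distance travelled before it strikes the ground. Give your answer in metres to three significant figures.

Components: vₓ = 43.20 cos 46.9° = 29.52 m/s, v_y0 = −31.54 m/s (downward).
With up positive and y = 0 at the ground: y(t) = 36.6 + (−31.54) t − 4.900 t². Setting y = 0 and taking the positive root: t = [−31.54 + √(31.54² + 2·9.80·36.6)] / 9.80 = (−31.54 + 41.38) / 9.80 = 1.004 s.
Horizontal distance: R = vₓ t = 29.52 × 1.004 = 29.63 m.

29.6 m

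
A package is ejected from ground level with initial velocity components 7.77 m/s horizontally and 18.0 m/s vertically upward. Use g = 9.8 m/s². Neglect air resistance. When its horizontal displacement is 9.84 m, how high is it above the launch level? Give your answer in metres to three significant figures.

14.9 m

x = vₓ t ⇒ t = 9.84/7.770 = 1.266 s.
Height: y = v_y0 t − ½ g t² = 18.00 × 1.266 − 4.900 × 1.266² = 22.80 − 7.859 = 14.94 m.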